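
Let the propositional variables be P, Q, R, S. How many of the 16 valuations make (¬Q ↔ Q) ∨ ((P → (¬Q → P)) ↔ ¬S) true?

Initial set: {((¬Q ↔ Q) ∨ ((P → (¬Q → P)) ↔ ¬S))}.
((¬Q ↔ Q) ∨ ((P → (¬Q → P)) ↔ ¬S)): β-rule — branch into (¬Q ↔ Q)  //  ((P → (¬Q → P)) ↔ ¬S).
  branch 1 (add (¬Q ↔ Q)):
    (¬Q ↔ Q): β-rule — branch into ¬Q, Q  //  ¬¬Q, ¬Q.
      branch 1.1 (add ¬Q, Q):
        × closes — contains both Q and ¬Q.
      branch 1.2 (add ¬¬Q, ¬Q):
        × closes — contains both Q and ¬Q.
  branch 2 (add ((P → (¬Q → P)) ↔ ¬S)):
    ((P → (¬Q → P)) ↔ ¬S): β-rule — branch into (P → (¬Q → P)), ¬S  //  ¬(P → (¬Q → P)), ¬¬S.
      branch 2.1 (add (P → (¬Q → P)), ¬S):
        (P → (¬Q → P)): β-rule — branch into ¬P  //  (¬Q → P).
          branch 2.1.1 (add ¬P):
            ○ open, literals {P=false, S=false}.
          branch 2.1.2 (add (¬Q → P)):
            (¬Q → P): β-rule — branch into ¬¬Q  //  P.
              branch 2.1.2.1 (add ¬¬Q):
                ○ open, literals {Q=true, S=false}.
              branch 2.1.2.2 (add P):
                ○ open, literals {P=true, S=false}.
      branch 2.2 (add ¬(P → (¬Q → P)), ¬¬S):
        ¬(P → (¬Q → P)): α-rule — add P, ¬(¬Q → P).
        ¬(¬Q → P): α-rule — add ¬Q, ¬P.
        × closes — contains both P and ¬P.
3 branches closed, 3 open.
Each open branch fixes some atoms; the unmentioned ones are free. Counting distinct full assignments: branch {P=false, S=false} (Q, R) contributes 4 new; branch {Q=true, S=false} (P, R) contributes 2 new; branch {P=true, S=false} (Q, R) contributes 2 new. Total: 8.

8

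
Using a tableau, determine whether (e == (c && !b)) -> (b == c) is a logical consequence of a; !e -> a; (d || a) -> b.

No

Initial set: {a; (!e -> a); ((d || a) -> b); !((e == (c && !b)) -> (b == c))}.
!((e == (c && !b)) -> (b == c)): α-rule — add (e == (c && !b)), !(b == c).
(!e -> a): β-rule — branch into !!e  //  a.
  branch 1 (add !!e):
    ((d || a) -> b): β-rule — branch into !(d || a)  //  b.
      branch 1.1 (add !(d || a)):
        !(d || a): α-rule — add !d, !a.
        × closes — contains both a and !a.
      branch 1.2 (add b):
        (e == (c && !b)): β-rule — branch into e, (c && !b)  //  !e, !(c && !b).
          branch 1.2.1 (add e, (c && !b)):
            (c && !b): α-rule — add c, !b.
            × closes — contains both b and !b.
          branch 1.2.2 (add !e, !(c && !b)):
            × closes — contains both e and !e.
  branch 2 (add a):
    ((d || a) -> b): β-rule — branch into !(d || a)  //  b.
      branch 2.1 (add !(d || a)):
        !(d || a): α-rule — add !d, !a.
        × closes — contains both a and !a.
      branch 2.2 (add b):
        (e == (c && !b)): β-rule — branch into e, (c && !b)  //  !e, !(c && !b).
          branch 2.2.1 (add e, (c && !b)):
            (c && !b): α-rule — add c, !b.
            × closes — contains both b and !b.
          branch 2.2.2 (add !e, !(c && !b)):
            !(b == c): β-rule — branch into b, !c  //  !b, c.
              branch 2.2.2.1 (add b, !c):
                !(c && !b): β-rule — branch into !c  //  !!b.
                  branch 2.2.2.1.1 (add !c):
                    ○ open, literals {a=1, b=1, c=0, e=0}.
                  branch 2.2.2.1.2 (add !!b):
                    ○ open, literals {a=1, b=1, c=0, e=0}.
              branch 2.2.2.2 (add !b, c):
                × closes — contains both b and !b.
6 branches closed, 2 open.
An open branch gives a countermodel: a=1, b=1, c=0, e=0 (unmentioned atoms arbitrary); the premises hold there but the conclusion fails.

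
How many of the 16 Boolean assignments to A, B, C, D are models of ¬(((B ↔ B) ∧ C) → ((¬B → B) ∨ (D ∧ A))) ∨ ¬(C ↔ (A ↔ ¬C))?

10

Initial set: {(¬(((B ↔ B) ∧ C) → ((¬B → B) ∨ (D ∧ A))) ∨ ¬(C ↔ (A ↔ ¬C)))}.
(¬(((B ↔ B) ∧ C) → ((¬B → B) ∨ (D ∧ A))) ∨ ¬(C ↔ (A ↔ ¬C))): β-rule — branch into ¬(((B ↔ B) ∧ C) → ((¬B → B) ∨ (D ∧ A)))  //  ¬(C ↔ (A ↔ ¬C)).
  branch 1 (add ¬(((B ↔ B) ∧ C) → ((¬B → B) ∨ (D ∧ A)))):
    ¬(((B ↔ B) ∧ C) → ((¬B → B) ∨ (D ∧ A))): α-rule — add ((B ↔ B) ∧ C), ¬((¬B → B) ∨ (D ∧ A)).
    ((B ↔ B) ∧ C): α-rule — add (B ↔ B), C.
    ¬((¬B → B) ∨ (D ∧ A)): α-rule — add ¬(¬B → B), ¬(D ∧ A).
    ¬(¬B → B): α-rule — add ¬B, ¬B.
    (B ↔ B): β-rule — branch into B, B  //  ¬B, ¬B.
      branch 1.1 (add B, B):
        × closes — contains both B and ¬B.
      branch 1.2 (add ¬B, ¬B):
        ¬(D ∧ A): β-rule — branch into ¬D  //  ¬A.
          branch 1.2.1 (add ¬D):
            ○ open, literals {B=F, C=T, D=F}.
          branch 1.2.2 (add ¬A):
            ○ open, literals {A=F, B=F, C=T}.
  branch 2 (add ¬(C ↔ (A ↔ ¬C))):
    ¬(C ↔ (A ↔ ¬C)): β-rule — branch into C, ¬(A ↔ ¬C)  //  ¬C, (A ↔ ¬C).
      branch 2.1 (add C, ¬(A ↔ ¬C)):
        ¬(A ↔ ¬C): β-rule — branch into A, ¬¬C  //  ¬A, ¬C.
          branch 2.1.1 (add A, ¬¬C):
            ○ open, literals {A=T, C=T}.
          branch 2.1.2 (add ¬A, ¬C):
            × closes — contains both C and ¬C.
      branch 2.2 (add ¬C, (A ↔ ¬C)):
        (A ↔ ¬C): β-rule — branch into A, ¬C  //  ¬A, ¬¬C.
          branch 2.2.1 (add A, ¬C):
            ○ open, literals {A=T, C=F}.
          branch 2.2.2 (add ¬A, ¬¬C):
            × closes — contains both C and ¬C.
3 branches closed, 4 open.
Each open branch fixes some atoms; the unmentioned ones are free. Counting distinct full assignments: branch {B=F, C=T, D=F} (A) contributes 2 new; branch {A=F, B=F, C=T} (D) contributes 1 new; branch {A=T, C=T} (B, D) contributes 3 new; branch {A=T, C=F} (B, D) contributes 4 new. Total: 10.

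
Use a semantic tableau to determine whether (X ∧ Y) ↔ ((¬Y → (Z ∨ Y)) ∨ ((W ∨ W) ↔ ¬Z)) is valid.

Not valid

Assume the negation and expand:
Initial set: {¬((X ∧ Y) ↔ ((¬Y → (Z ∨ Y)) ∨ ((W ∨ W) ↔ ¬Z)))}.
¬((X ∧ Y) ↔ ((¬Y → (Z ∨ Y)) ∨ ((W ∨ W) ↔ ¬Z))): β-rule — branch into (X ∧ Y), ¬((¬Y → (Z ∨ Y)) ∨ ((W ∨ W) ↔ ¬Z))  //  ¬(X ∧ Y), ((¬Y → (Z ∨ Y)) ∨ ((W ∨ W) ↔ ¬Z)).
  branch 1 (add (X ∧ Y), ¬((¬Y → (Z ∨ Y)) ∨ ((W ∨ W) ↔ ¬Z))):
    (X ∧ Y): α-rule — add X, Y.
    ¬((¬Y → (Z ∨ Y)) ∨ ((W ∨ W) ↔ ¬Z)): α-rule — add ¬(¬Y → (Z ∨ Y)), ¬((W ∨ W) ↔ ¬Z).
    ¬(¬Y → (Z ∨ Y)): α-rule — add ¬Y, ¬(Z ∨ Y).
    × closes — contains both Y and ¬Y.
  branch 2 (add ¬(X ∧ Y), ((¬Y → (Z ∨ Y)) ∨ ((W ∨ W) ↔ ¬Z))):
    ¬(X ∧ Y): β-rule — branch into ¬X  //  ¬Y.
      branch 2.1 (add ¬X):
        ((¬Y → (Z ∨ Y)) ∨ ((W ∨ W) ↔ ¬Z)): β-rule — branch into (¬Y → (Z ∨ Y))  //  ((W ∨ W) ↔ ¬Z).
          branch 2.1.1 (add (¬Y → (Z ∨ Y))):
            (¬Y → (Z ∨ Y)): β-rule — branch into ¬¬Y  //  (Z ∨ Y).
              branch 2.1.1.1 (add ¬¬Y):
                ○ open, literals {X=false, Y=true}.
              branch 2.1.1.2 (add (Z ∨ Y)):
                (Z ∨ Y): β-rule — branch into Z  //  Y.
                  branch 2.1.1.2.1 (add Z):
                    ○ open, literals {X=false, Z=true}.
                  branch 2.1.1.2.2 (add Y):
                    ○ open, literals {X=false, Y=true}.
          branch 2.1.2 (add ((W ∨ W) ↔ ¬Z)):
            ((W ∨ W) ↔ ¬Z): β-rule — branch into (W ∨ W), ¬Z  //  ¬(W ∨ W), ¬¬Z.
              branch 2.1.2.1 (add (W ∨ W), ¬Z):
                (W ∨ W): β-rule — branch into W  //  W.
                  branch 2.1.2.1.1 (add W):
                    ○ open, literals {W=true, X=false, Z=false}.
                  branch 2.1.2.1.2 (add W):
                    ○ open, literals {W=true, X=false, Z=false}.
              branch 2.1.2.2 (add ¬(W ∨ W), ¬¬Z):
                ¬(W ∨ W): α-rule — add ¬W, ¬W.
                ○ open, literals {W=false, X=false, Z=true}.
      branch 2.2 (add ¬Y):
        ((¬Y → (Z ∨ Y)) ∨ ((W ∨ W) ↔ ¬Z)): β-rule — branch into (¬Y → (Z ∨ Y))  //  ((W ∨ W) ↔ ¬Z).
          branch 2.2.1 (add (¬Y → (Z ∨ Y))):
            (¬Y → (Z ∨ Y)): β-rule — branch into ¬¬Y  //  (Z ∨ Y).
              branch 2.2.1.1 (add ¬¬Y):
                × closes — contains both Y and ¬Y.
              branch 2.2.1.2 (add (Z ∨ Y)):
                (Z ∨ Y): β-rule — branch into Z  //  Y.
                  branch 2.2.1.2.1 (add Z):
                    ○ open, literals {Y=false, Z=true}.
                  branch 2.2.1.2.2 (add Y):
                    × closes — contains both Y and ¬Y.
          branch 2.2.2 (add ((W ∨ W) ↔ ¬Z)):
            ((W ∨ W) ↔ ¬Z): β-rule — branch into (W ∨ W), ¬Z  //  ¬(W ∨ W), ¬¬Z.
              branch 2.2.2.1 (add (W ∨ W), ¬Z):
                (W ∨ W): β-rule — branch into W  //  W.
                  branch 2.2.2.1.1 (add W):
                    ○ open, literals {W=true, Y=false, Z=false}.
                  branch 2.2.2.1.2 (add W):
                    ○ open, literals {W=true, Y=false, Z=false}.
              branch 2.2.2.2 (add ¬(W ∨ W), ¬¬Z):
                ¬(W ∨ W): α-rule — add ¬W, ¬W.
                ○ open, literals {W=false, Y=false, Z=true}.
3 branches closed, 10 open.
An open branch gives a countermodel: X=false, Y=true (unmentioned atoms arbitrary); under it the original formula is false.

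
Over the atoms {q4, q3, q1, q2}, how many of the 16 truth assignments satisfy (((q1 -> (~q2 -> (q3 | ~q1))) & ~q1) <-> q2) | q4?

Initial set: {T ((((q1 -> (~q2 -> (q3 | ~q1))) & ~q1) <-> q2) | q4)}.
T ((((q1 -> (~q2 -> (q3 | ~q1))) & ~q1) <-> q2) | q4): β-rule — branch into T (((q1 -> (~q2 -> (q3 | ~q1))) & ~q1) <-> q2)  //  T q4.
  branch 1 (add T (((q1 -> (~q2 -> (q3 | ~q1))) & ~q1) <-> q2)):
    T (((q1 -> (~q2 -> (q3 | ~q1))) & ~q1) <-> q2): β-rule — branch into T ((q1 -> (~q2 -> (q3 | ~q1))) & ~q1), T q2  //  F ((q1 -> (~q2 -> (q3 | ~q1))) & ~q1), F q2.
      branch 1.1 (add T ((q1 -> (~q2 -> (q3 | ~q1))) & ~q1), T q2):
        T ((q1 -> (~q2 -> (q3 | ~q1))) & ~q1): α-rule — add T (q1 -> (~q2 -> (q3 | ~q1))), T ~q1.
        T (q1 -> (~q2 -> (q3 | ~q1))): β-rule — branch into F q1  //  T (~q2 -> (q3 | ~q1)).
          branch 1.1.1 (add F q1):
            ○ open, literals {q1=F, q2=T}.
          branch 1.1.2 (add T (~q2 -> (q3 | ~q1))):
            T (~q2 -> (q3 | ~q1)): β-rule — branch into F ~q2  //  T (q3 | ~q1).
              branch 1.1.2.1 (add F ~q2):
                ○ open, literals {q1=F, q2=T}.
              branch 1.1.2.2 (add T (q3 | ~q1)):
                T (q3 | ~q1): β-rule — branch into T q3  //  T ~q1.
                  branch 1.1.2.2.1 (add T q3):
                    ○ open, literals {q1=F, q2=T, q3=T}.
                  branch 1.1.2.2.2 (add T ~q1):
                    ○ open, literals {q1=F, q2=T}.
      branch 1.2 (add F ((q1 -> (~q2 -> (q3 | ~q1))) & ~q1), F q2):
        F ((q1 -> (~q2 -> (q3 | ~q1))) & ~q1): β-rule — branch into F (q1 -> (~q2 -> (q3 | ~q1)))  //  F ~q1.
          branch 1.2.1 (add F (q1 -> (~q2 -> (q3 | ~q1)))):
            F (q1 -> (~q2 -> (q3 | ~q1))): α-rule — add T q1, F (~q2 -> (q3 | ~q1)).
            F (~q2 -> (q3 | ~q1)): α-rule — add T ~q2, F (q3 | ~q1).
            F (q3 | ~q1): α-rule — add F q3, F ~q1.
            ○ open, literals {q1=T, q2=F, q3=F}.
          branch 1.2.2 (add F ~q1):
            ○ open, literals {q1=T, q2=F}.
  branch 2 (add T q4):
    ○ open, literals {q4=T}.
0 branches closed, 7 open.
Each open branch fixes some atoms; the unmentioned ones are free. Counting distinct full assignments: branch {q1=F, q2=T} (q4, q3) contributes 4 new; branch {q1=F, q2=T} (q4, q3) contributes 0 new; branch {q1=F, q2=T, q3=T} (q4) contributes 0 new; branch {q1=F, q2=T} (q4, q3) contributes 0 new; branch {q1=T, q2=F, q3=F} (q4) contributes 2 new; branch {q1=T, q2=F} (q4, q3) contributes 2 new; branch {q4=T} (q3, q1, q2) contributes 4 new. Total: 12.

12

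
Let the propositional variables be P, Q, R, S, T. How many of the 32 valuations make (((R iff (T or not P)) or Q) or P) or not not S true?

Initial set: {((((R iff (T or not P)) or Q) or P) or not not S)}.
((((R iff (T or not P)) or Q) or P) or not not S): β-rule — branch into (((R iff (T or not P)) or Q) or P)  //  not not S.
  branch 1 (add (((R iff (T or not P)) or Q) or P)):
    (((R iff (T or not P)) or Q) or P): β-rule — branch into ((R iff (T or not P)) or Q)  //  P.
      branch 1.1 (add ((R iff (T or not P)) or Q)):
        ((R iff (T or not P)) or Q): β-rule — branch into (R iff (T or not P))  //  Q.
          branch 1.1.1 (add (R iff (T or not P))):
            (R iff (T or not P)): β-rule — branch into R, (T or not P)  //  not R, not (T or not P).
              branch 1.1.1.1 (add R, (T or not P)):
                (T or not P): β-rule — branch into T  //  not P.
                  branch 1.1.1.1.1 (add T):
                    ○ open, literals {R=true, T=true}.
                  branch 1.1.1.1.2 (add not P):
                    ○ open, literals {P=false, R=true}.
              branch 1.1.1.2 (add not R, not (T or not P)):
                not (T or not P): α-rule — add not T, not not P.
                ○ open, literals {P=true, R=false, T=false}.
          branch 1.1.2 (add Q):
            ○ open, literals {Q=true}.
      branch 1.2 (add P):
        ○ open, literals {P=true}.
  branch 2 (add not not S):
    not not S: drop double negation, giving S.
    ○ open, literals {S=true}.
0 branches closed, 6 open.
Each open branch fixes some atoms; the unmentioned ones are free. Counting distinct full assignments: branch {R=true, T=true} (P, Q, S) contributes 8 new; branch {P=false, R=true} (Q, S, T) contributes 4 new; branch {P=true, R=false, T=false} (Q, S) contributes 4 new; branch {Q=true} (P, R, S, T) contributes 8 new; branch {P=true} (Q, R, S, T) contributes 4 new; branch {S=true} (P, Q, R, T) contributes 2 new. Total: 30.

30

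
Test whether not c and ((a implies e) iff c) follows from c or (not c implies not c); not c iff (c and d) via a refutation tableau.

Initial set: {(c or (not c implies not c)); (not c iff (c and d)); not (not c and ((a implies e) iff c))}.
(c or (not c implies not c)): β-rule — branch into c  //  (not c implies not c).
  branch 1 (add c):
    (not c iff (c and d)): β-rule — branch into not c, (c and d)  //  not not c, not (c and d).
      branch 1.1 (add not c, (c and d)):
        × closes — contains both c and not c.
      branch 1.2 (add not not c, not (c and d)):
        not (not c and ((a implies e) iff c)): β-rule — branch into not not c  //  not ((a implies e) iff c).
          branch 1.2.1 (add not not c):
            not (c and d): β-rule — branch into not c  //  not d.
              branch 1.2.1.1 (add not c):
                × closes — contains both c and not c.
              branch 1.2.1.2 (add not d):
                ○ open, literals {c=T, d=F}.
          branch 1.2.2 (add not ((a implies e) iff c)):
            not (c and d): β-rule — branch into not c  //  not d.
              branch 1.2.2.1 (add not c):
                × closes — contains both c and not c.
              branch 1.2.2.2 (add not d):
                not ((a implies e) iff c): β-rule — branch into (a implies e), not c  //  not (a implies e), c.
                  branch 1.2.2.2.1 (add (a implies e), not c):
                    × closes — contains both c and not c.
                  branch 1.2.2.2.2 (add not (a implies e), c):
                    not (a implies e): α-rule — add a, not e.
                    ○ open, literals {a=T, c=T, d=F, e=F}.
  branch 2 (add (not c implies not c)):
    (not c iff (c and d)): β-rule — branch into not c, (c and d)  //  not not c, not (c and d).
      branch 2.1 (add not c, (c and d)):
        (c and d): α-rule — add c, d.
        × closes — contains both c and not c.
      branch 2.2 (add not not c, not (c and d)):
        not (not c and ((a implies e) iff c)): β-rule — branch into not not c  //  not ((a implies e) iff c).
          branch 2.2.1 (add not not c):
            (not c implies not c): β-rule — branch into not not c  //  not c.
              branch 2.2.1.1 (add not not c):
                not (c and d): β-rule — branch into not c  //  not d.
                  branch 2.2.1.1.1 (add not c):
                    × closes — contains both c and not c.
                  branch 2.2.1.1.2 (add not d):
                    ○ open, literals {c=T, d=F}.
              branch 2.2.1.2 (add not c):
                × closes — contains both c and not c.
          branch 2.2.2 (add not ((a implies e) iff c)):
            (not c implies not c): β-rule — branch into not not c  //  not c.
              branch 2.2.2.1 (add not not c):
                not (c and d): β-rule — branch into not c  //  not d.
                  branch 2.2.2.1.1 (add not c):
                    × closes — contains both c and not c.
                  branch 2.2.2.1.2 (add not d):
                    not ((a implies e) iff c): β-rule — branch into (a implies e), not c  //  not (a implies e), c.
                      branch 2.2.2.1.2.1 (add (a implies e), not c):
                        × closes — contains both c and not c.
                      branch 2.2.2.1.2.2 (add not (a implies e), c):
                        not (a implies e): α-rule — add a, not e.
                        ○ open, literals {a=T, c=T, d=F, e=F}.
              branch 2.2.2.2 (add not c):
                × closes — contains both c and not c.
10 branches closed, 4 open.
An open branch gives a countermodel: c=T, d=F (unmentioned atoms arbitrary); the premises hold there but the conclusion fails.

No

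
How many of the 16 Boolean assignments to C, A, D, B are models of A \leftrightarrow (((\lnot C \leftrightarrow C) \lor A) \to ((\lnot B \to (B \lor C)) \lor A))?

Initial set: {(A \leftrightarrow (((\lnot C \leftrightarrow C) \lor A) \to ((\lnot B \to (B \lor C)) \lor A)))}.
(A \leftrightarrow (((\lnot C \leftrightarrow C) \lor A) \to ((\lnot B \to (B \lor C)) \lor A))): β-rule — branch into A, (((\lnot C \leftrightarrow C) \lor A) \to ((\lnot B \to (B \lor C)) \lor A))  //  \lnot A, \lnot (((\lnot C \leftrightarrow C) \lor A) \to ((\lnot B \to (B \lor C)) \lor A)).
  branch 1 (add A, (((\lnot C \leftrightarrow C) \lor A) \to ((\lnot B \to (B \lor C)) \lor A))):
    (((\lnot C \leftrightarrow C) \lor A) \to ((\lnot B \to (B \lor C)) \lor A)): β-rule — branch into \lnot ((\lnot C \leftrightarrow C) \lor A)  //  ((\lnot B \to (B \lor C)) \lor A).
      branch 1.1 (add \lnot ((\lnot C \leftrightarrow C) \lor A)):
        \lnot ((\lnot C \leftrightarrow C) \lor A): α-rule — add \lnot (\lnot C \leftrightarrow C), \lnot A.
        × closes — contains both A and \lnot A.
      branch 1.2 (add ((\lnot B \to (B \lor C)) \lor A)):
        ((\lnot B \to (B \lor C)) \lor A): β-rule — branch into (\lnot B \to (B \lor C))  //  A.
          branch 1.2.1 (add (\lnot B \to (B \lor C))):
            (\lnot B \to (B \lor C)): β-rule — branch into \lnot \lnot B  //  (B \lor C).
              branch 1.2.1.1 (add \lnot \lnot B):
                ○ open, literals {A=1, B=1}.
              branch 1.2.1.2 (add (B \lor C)):
                (B \lor C): β-rule — branch into B  //  C.
                  branch 1.2.1.2.1 (add B):
                    ○ open, literals {A=1, B=1}.
                  branch 1.2.1.2.2 (add C):
                    ○ open, literals {A=1, C=1}.
          branch 1.2.2 (add A):
            ○ open, literals {A=1}.
  branch 2 (add \lnot A, \lnot (((\lnot C \leftrightarrow C) \lor A) \to ((\lnot B \to (B \lor C)) \lor A))):
    \lnot (((\lnot C \leftrightarrow C) \lor A) \to ((\lnot B \to (B \lor C)) \lor A)): α-rule — add ((\lnot C \leftrightarrow C) \lor A), \lnot ((\lnot B \to (B \lor C)) \lor A).
    \lnot ((\lnot B \to (B \lor C)) \lor A): α-rule — add \lnot (\lnot B \to (B \lor C)), \lnot A.
    \lnot (\lnot B \to (B \lor C)): α-rule — add \lnot B, \lnot (B \lor C).
    \lnot (B \lor C): α-rule — add \lnot B, \lnot C.
    ((\lnot C \leftrightarrow C) \lor A): β-rule — branch into (\lnot C \leftrightarrow C)  //  A.
      branch 2.1 (add (\lnot C \leftrightarrow C)):
        (\lnot C \leftrightarrow C): β-rule — branch into \lnot C, C  //  \lnot \lnot C, \lnot C.
          branch 2.1.1 (add \lnot C, C):
            × closes — contains both C and \lnot C.
          branch 2.1.2 (add \lnot \lnot C, \lnot C):
            × closes — contains both C and \lnot C.
      branch 2.2 (add A):
        × closes — contains both A and \lnot A.
4 branches closed, 4 open.
Each open branch fixes some atoms; the unmentioned ones are free. Counting distinct full assignments: branch {A=1, B=1} (C, D) contributes 4 new; branch {A=1, B=1} (C, D) contributes 0 new; branch {A=1, C=1} (D, B) contributes 2 new; branch {A=1} (C, D, B) contributes 2 new. Total: 8.

8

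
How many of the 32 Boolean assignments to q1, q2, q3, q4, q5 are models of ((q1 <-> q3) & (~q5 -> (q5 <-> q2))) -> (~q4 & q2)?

Initial set: {(((q1 <-> q3) & (~q5 -> (q5 <-> q2))) -> (~q4 & q2))}.
(((q1 <-> q3) & (~q5 -> (q5 <-> q2))) -> (~q4 & q2)): β-rule — branch into ~((q1 <-> q3) & (~q5 -> (q5 <-> q2)))  //  (~q4 & q2).
  branch 1 (add ~((q1 <-> q3) & (~q5 -> (q5 <-> q2)))):
    ~((q1 <-> q3) & (~q5 -> (q5 <-> q2))): β-rule — branch into ~(q1 <-> q3)  //  ~(~q5 -> (q5 <-> q2)).
      branch 1.1 (add ~(q1 <-> q3)):
        ~(q1 <-> q3): β-rule — branch into q1, ~q3  //  ~q1, q3.
          branch 1.1.1 (add q1, ~q3):
            ○ open, literals {q1=true, q3=false}.
          branch 1.1.2 (add ~q1, q3):
            ○ open, literals {q1=false, q3=true}.
      branch 1.2 (add ~(~q5 -> (q5 <-> q2))):
        ~(~q5 -> (q5 <-> q2)): α-rule — add ~q5, ~(q5 <-> q2).
        ~(q5 <-> q2): β-rule — branch into q5, ~q2  //  ~q5, q2.
          branch 1.2.1 (add q5, ~q2):
            × closes — contains both q5 and ~q5.
          branch 1.2.2 (add ~q5, q2):
            ○ open, literals {q2=true, q5=false}.
  branch 2 (add (~q4 & q2)):
    (~q4 & q2): α-rule — add ~q4, q2.
    ○ open, literals {q2=true, q4=false}.
1 branch closed, 4 open.
Each open branch fixes some atoms; the unmentioned ones are free. Counting distinct full assignments: branch {q1=true, q3=false} (q2, q4, q5) contributes 8 new; branch {q1=false, q3=true} (q2, q4, q5) contributes 8 new; branch {q2=true, q5=false} (q1, q3, q4) contributes 4 new; branch {q2=true, q4=false} (q1, q3, q5) contributes 2 new. Total: 22.

22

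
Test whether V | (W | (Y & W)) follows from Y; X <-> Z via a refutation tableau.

Initial set: {T Y; T (X <-> Z); F (V | (W | (Y & W)))}.
F (V | (W | (Y & W))): α-rule — add F V, F (W | (Y & W)).
F (W | (Y & W)): α-rule — add F W, F (Y & W).
T (X <-> Z): β-rule — branch into T X, T Z  //  F X, F Z.
  branch 1 (add T X, T Z):
    F (Y & W): β-rule — branch into F Y  //  F W.
      branch 1.1 (add F Y):
        × closes — contains both Y and ~Y.
      branch 1.2 (add F W):
        ○ open, literals {V=false, W=false, X=true, Y=true, Z=true}.
  branch 2 (add F X, F Z):
    F (Y & W): β-rule — branch into F Y  //  F W.
      branch 2.1 (add F Y):
        × closes — contains both Y and ~Y.
      branch 2.2 (add F W):
        ○ open, literals {V=false, W=false, X=false, Y=true, Z=false}.
2 branches closed, 2 open.
An open branch gives a countermodel: V=false, W=false, X=true, Y=true, Z=true (unmentioned atoms arbitrary); the premises hold there but the conclusion fails.

No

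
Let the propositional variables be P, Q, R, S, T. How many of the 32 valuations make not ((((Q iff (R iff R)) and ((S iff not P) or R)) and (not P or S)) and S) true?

26

Initial set: {not ((((Q iff (R iff R)) and ((S iff not P) or R)) and (not P or S)) and S)}.
not ((((Q iff (R iff R)) and ((S iff not P) or R)) and (not P or S)) and S): β-rule — branch into not (((Q iff (R iff R)) and ((S iff not P) or R)) and (not P or S))  //  not S.
  branch 1 (add not (((Q iff (R iff R)) and ((S iff not P) or R)) and (not P or S))):
    not (((Q iff (R iff R)) and ((S iff not P) or R)) and (not P or S)): β-rule — branch into not ((Q iff (R iff R)) and ((S iff not P) or R))  //  not (not P or S).
      branch 1.1 (add not ((Q iff (R iff R)) and ((S iff not P) or R))):
        not ((Q iff (R iff R)) and ((S iff not P) or R)): β-rule — branch into not (Q iff (R iff R))  //  not ((S iff not P) or R).
          branch 1.1.1 (add not (Q iff (R iff R))):
            not (Q iff (R iff R)): β-rule — branch into Q, not (R iff R)  //  not Q, (R iff R).
              branch 1.1.1.1 (add Q, not (R iff R)):
                not (R iff R): β-rule — branch into R, not R  //  not R, R.
                  branch 1.1.1.1.1 (add R, not R):
                    × closes — contains both R and not R.
                  branch 1.1.1.1.2 (add not R, R):
                    × closes — contains both R and not R.
              branch 1.1.1.2 (add not Q, (R iff R)):
                (R iff R): β-rule — branch into R, R  //  not R, not R.
                  branch 1.1.1.2.1 (add R, R):
                    ○ open, literals {Q=0, R=1}.
                  branch 1.1.1.2.2 (add not R, not R):
                    ○ open, literals {Q=0, R=0}.
          branch 1.1.2 (add not ((S iff not P) or R)):
            not ((S iff not P) or R): α-rule — add not (S iff not P), not R.
            not (S iff not P): β-rule — branch into S, not not P  //  not S, not P.
              branch 1.1.2.1 (add S, not not P):
                ○ open, literals {P=1, R=0, S=1}.
              branch 1.1.2.2 (add not S, not P):
                ○ open, literals {P=0, R=0, S=0}.
      branch 1.2 (add not (not P or S)):
        not (not P or S): α-rule — add not not P, not S.
        ○ open, literals {P=1, S=0}.
  branch 2 (add not S):
    ○ open, literals {S=0}.
2 branches closed, 6 open.
Each open branch fixes some atoms; the unmentioned ones are free. Counting distinct full assignments: branch {Q=0, R=1} (P, S, T) contributes 8 new; branch {Q=0, R=0} (P, S, T) contributes 8 new; branch {P=1, R=0, S=1} (Q, T) contributes 2 new; branch {P=0, R=0, S=0} (Q, T) contributes 2 new; branch {P=1, S=0} (Q, R, T) contributes 4 new; branch {S=0} (P, Q, R, T) contributes 2 new. Total: 26.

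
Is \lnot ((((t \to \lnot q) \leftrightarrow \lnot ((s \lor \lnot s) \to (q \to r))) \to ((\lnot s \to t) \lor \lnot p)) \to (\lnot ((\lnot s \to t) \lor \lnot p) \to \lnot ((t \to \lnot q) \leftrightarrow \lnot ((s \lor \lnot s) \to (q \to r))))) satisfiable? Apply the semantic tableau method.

Initial set: {\lnot ((((t \to \lnot q) \leftrightarrow \lnot ((s \lor \lnot s) \to (q \to r))) \to ((\lnot s \to t) \lor \lnot p)) \to (\lnot ((\lnot s \to t) \lor \lnot p) \to \lnot ((t \to \lnot q) \leftrightarrow \lnot ((s \lor \lnot s) \to (q \to r)))))}.
\lnot ((((t \to \lnot q) \leftrightarrow \lnot ((s \lor \lnot s) \to (q \to r))) \to ((\lnot s \to t) \lor \lnot p)) \to (\lnot ((\lnot s \to t) \lor \lnot p) \to \lnot ((t \to \lnot q) \leftrightarrow \lnot ((s \lor \lnot s) \to (q \to r))))): α-rule — add (((t \to \lnot q) \leftrightarrow \lnot ((s \lor \lnot s) \to (q \to r))) \to ((\lnot s \to t) \lor \lnot p)), \lnot (\lnot ((\lnot s \to t) \lor \lnot p) \to \lnot ((t \to \lnot q) \leftrightarrow \lnot ((s \lor \lnot s) \to (q \to r)))).
\lnot (\lnot ((\lnot s \to t) \lor \lnot p) \to \lnot ((t \to \lnot q) \leftrightarrow \lnot ((s \lor \lnot s) \to (q \to r)))): α-rule — add \lnot ((\lnot s \to t) \lor \lnot p), \lnot \lnot ((t \to \lnot q) \leftrightarrow \lnot ((s \lor \lnot s) \to (q \to r))).
\lnot ((\lnot s \to t) \lor \lnot p): α-rule — add \lnot (\lnot s \to t), \lnot \lnot p.
\lnot (\lnot s \to t): α-rule — add \lnot s, \lnot t.
(((t \to \lnot q) \leftrightarrow \lnot ((s \lor \lnot s) \to (q \to r))) \to ((\lnot s \to t) \lor \lnot p)): β-rule — branch into \lnot ((t \to \lnot q) \leftrightarrow \lnot ((s \lor \lnot s) \to (q \to r)))  //  ((\lnot s \to t) \lor \lnot p).
  branch 1 (add \lnot ((t \to \lnot q) \leftrightarrow \lnot ((s \lor \lnot s) \to (q \to r)))):
    \lnot \lnot ((t \to \lnot q) \leftrightarrow \lnot ((s \lor \lnot s) \to (q \to r))): β-rule — branch into (t \to \lnot q), \lnot ((s \lor \lnot s) \to (q \to r))  //  \lnot (t \to \lnot q), \lnot \lnot ((s \lor \lnot s) \to (q \to r)).
      branch 1.1 (add (t \to \lnot q), \lnot ((s \lor \lnot s) \to (q \to r))):
        \lnot ((s \lor \lnot s) \to (q \to r)): α-rule — add (s \lor \lnot s), \lnot (q \to r).
        \lnot (q \to r): α-rule — add q, \lnot r.
        \lnot ((t \to \lnot q) \leftrightarrow \lnot ((s \lor \lnot s) \to (q \to r))): β-rule — branch into (t \to \lnot q), \lnot \lnot ((s \lor \lnot s) \to (q \to r))  //  \lnot (t \to \lnot q), \lnot ((s \lor \lnot s) \to (q \to r)).
          branch 1.1.1 (add (t \to \lnot q), \lnot \lnot ((s \lor \lnot s) \to (q \to r))):
            (t \to \lnot q): β-rule — branch into \lnot t  //  \lnot q.
              branch 1.1.1.1 (add \lnot t):
                (s \lor \lnot s): β-rule — branch into s  //  \lnot s.
                  branch 1.1.1.1.1 (add s):
                    × closes — contains both s and \lnot s.
                  branch 1.1.1.1.2 (add \lnot s):
                    (t \to \lnot q): β-rule — branch into \lnot t  //  \lnot q.
                      branch 1.1.1.1.2.1 (add \lnot t):
                        \lnot \lnot ((s \lor \lnot s) \to (q \to r)): β-rule — branch into \lnot (s \lor \lnot s)  //  (q \to r).
                          branch 1.1.1.1.2.1.1 (add \lnot (s \lor \lnot s)):
                            \lnot (s \lor \lnot s): α-rule — add \lnot s, \lnot \lnot s.
                            × closes — contains both s and \lnot s.
                          branch 1.1.1.1.2.1.2 (add (q \to r)):
                            (q \to r): β-rule — branch into \lnot q  //  r.
                              branch 1.1.1.1.2.1.2.1 (add \lnot q):
                                × closes — contains both q and \lnot q.
                              branch 1.1.1.1.2.1.2.2 (add r):
                                × closes — contains both r and \lnot r.
                      branch 1.1.1.1.2.2 (add \lnot q):
                        × closes — contains both q and \lnot q.
              branch 1.1.1.2 (add \lnot q):
                × closes — contains both q and \lnot q.
          branch 1.1.2 (add \lnot (t \to \lnot q), \lnot ((s \lor \lnot s) \to (q \to r))):
            \lnot (t \to \lnot q): α-rule — add t, \lnot \lnot q.
            × closes — contains both t and \lnot t.
      branch 1.2 (add \lnot (t \to \lnot q), \lnot \lnot ((s \lor \lnot s) \to (q \to r))):
        \lnot (t \to \lnot q): α-rule — add t, \lnot \lnot q.
        × closes — contains both t and \lnot t.
  branch 2 (add ((\lnot s \to t) \lor \lnot p)):
    \lnot \lnot ((t \to \lnot q) \leftrightarrow \lnot ((s \lor \lnot s) \to (q \to r))): β-rule — branch into (t \to \lnot q), \lnot ((s \lor \lnot s) \to (q \to r))  //  \lnot (t \to \lnot q), \lnot \lnot ((s \lor \lnot s) \to (q \to r)).
      branch 2.1 (add (t \to \lnot q), \lnot ((s \lor \lnot s) \to (q \to r))):
        \lnot ((s \lor \lnot s) \to (q \to r)): α-rule — add (s \lor \lnot s), \lnot (q \to r).
        \lnot (q \to r): α-rule — add q, \lnot r.
        ((\lnot s \to t) \lor \lnot p): β-rule — branch into (\lnot s \to t)  //  \lnot p.
          branch 2.1.1 (add (\lnot s \to t)):
            (t \to \lnot q): β-rule — branch into \lnot t  //  \lnot q.
              branch 2.1.1.1 (add \lnot t):
                (s \lor \lnot s): β-rule — branch into s  //  \lnot s.
                  branch 2.1.1.1.1 (add s):
                    × closes — contains both s and \lnot s.
                  branch 2.1.1.1.2 (add \lnot s):
                    (\lnot s \to t): β-rule — branch into \lnot \lnot s  //  t.
                      branch 2.1.1.1.2.1 (add \lnot \lnot s):
                        × closes — contains both s and \lnot s.
                      branch 2.1.1.1.2.2 (add t):
                        × closes — contains both t and \lnot t.
              branch 2.1.1.2 (add \lnot q):
                × closes — contains both q and \lnot q.
          branch 2.1.2 (add \lnot p):
            × closes — contains both p and \lnot p.
      branch 2.2 (add \lnot (t \to \lnot q), \lnot \lnot ((s \lor \lnot s) \to (q \to r))):
        \lnot (t \to \lnot q): α-rule — add t, \lnot \lnot q.
        × closes — contains both t and \lnot t.
All 14 branches close.
Every branch closed; the formula is unsatisfiable.

Unsatisfiable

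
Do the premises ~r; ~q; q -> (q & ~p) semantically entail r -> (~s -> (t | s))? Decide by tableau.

Yes

Initial set: {~r; ~q; (q -> (q & ~p)); ~(r -> (~s -> (t | s)))}.
~(r -> (~s -> (t | s))): α-rule — add r, ~(~s -> (t | s)).
× closes — contains both r and ~r.
All 1 branch closes.
Every branch closed, so the premises entail the conclusion.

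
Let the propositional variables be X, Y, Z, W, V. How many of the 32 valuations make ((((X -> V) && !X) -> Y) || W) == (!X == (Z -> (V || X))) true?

10

Initial set: {(((((X -> V) && !X) -> Y) || W) == (!X == (Z -> (V || X))))}.
(((((X -> V) && !X) -> Y) || W) == (!X == (Z -> (V || X)))): β-rule — branch into ((((X -> V) && !X) -> Y) || W), (!X == (Z -> (V || X)))  //  !((((X -> V) && !X) -> Y) || W), !(!X == (Z -> (V || X))).
  branch 1 (add ((((X -> V) && !X) -> Y) || W), (!X == (Z -> (V || X)))):
    ((((X -> V) && !X) -> Y) || W): β-rule — branch into (((X -> V) && !X) -> Y)  //  W.
      branch 1.1 (add (((X -> V) && !X) -> Y)):
        (!X == (Z -> (V || X))): β-rule — branch into !X, (Z -> (V || X))  //  !!X, !(Z -> (V || X)).
          branch 1.1.1 (add !X, (Z -> (V || X))):
            (((X -> V) && !X) -> Y): β-rule — branch into !((X -> V) && !X)  //  Y.
              branch 1.1.1.1 (add !((X -> V) && !X)):
                (Z -> (V || X)): β-rule — branch into !Z  //  (V || X).
                  branch 1.1.1.1.1 (add !Z):
                    !((X -> V) && !X): β-rule — branch into !(X -> V)  //  !!X.
                      branch 1.1.1.1.1.1 (add !(X -> V)):
                        !(X -> V): α-rule — add X, !V.
                        × closes — contains both X and !X.
                      branch 1.1.1.1.1.2 (add !!X):
                        × closes — contains both X and !X.
                  branch 1.1.1.1.2 (add (V || X)):
                    !((X -> V) && !X): β-rule — branch into !(X -> V)  //  !!X.
                      branch 1.1.1.1.2.1 (add !(X -> V)):
                        !(X -> V): α-rule — add X, !V.
                        × closes — contains both X and !X.
                      branch 1.1.1.1.2.2 (add !!X):
                        × closes — contains both X and !X.
              branch 1.1.1.2 (add Y):
                (Z -> (V || X)): β-rule — branch into !Z  //  (V || X).
                  branch 1.1.1.2.1 (add !Z):
                    ○ open, literals {X=F, Y=T, Z=F}.
                  branch 1.1.1.2.2 (add (V || X)):
                    (V || X): β-rule — branch into V  //  X.
                      branch 1.1.1.2.2.1 (add V):
                        ○ open, literals {V=T, X=F, Y=T}.
                      branch 1.1.1.2.2.2 (add X):
                        × closes — contains both X and !X.
          branch 1.1.2 (add !!X, !(Z -> (V || X))):
            !(Z -> (V || X)): α-rule — add Z, !(V || X).
            !(V || X): α-rule — add !V, !X.
            × closes — contains both X and !X.
      branch 1.2 (add W):
        (!X == (Z -> (V || X))): β-rule — branch into !X, (Z -> (V || X))  //  !!X, !(Z -> (V || X)).
          branch 1.2.1 (add !X, (Z -> (V || X))):
            (Z -> (V || X)): β-rule — branch into !Z  //  (V || X).
              branch 1.2.1.1 (add !Z):
                ○ open, literals {W=T, X=F, Z=F}.
              branch 1.2.1.2 (add (V || X)):
                (V || X): β-rule — branch into V  //  X.
                  branch 1.2.1.2.1 (add V):
                    ○ open, literals {V=T, W=T, X=F}.
                  branch 1.2.1.2.2 (add X):
                    × closes — contains both X and !X.
          branch 1.2.2 (add !!X, !(Z -> (V || X))):
            !(Z -> (V || X)): α-rule — add Z, !(V || X).
            !(V || X): α-rule — add !V, !X.
            × closes — contains both X and !X.
  branch 2 (add !((((X -> V) && !X) -> Y) || W), !(!X == (Z -> (V || X)))):
    !((((X -> V) && !X) -> Y) || W): α-rule — add !(((X -> V) && !X) -> Y), !W.
    !(((X -> V) && !X) -> Y): α-rule — add ((X -> V) && !X), !Y.
    ((X -> V) && !X): α-rule — add (X -> V), !X.
    !(!X == (Z -> (V || X))): β-rule — branch into !X, !(Z -> (V || X))  //  !!X, (Z -> (V || X)).
      branch 2.1 (add !X, !(Z -> (V || X))):
        !(Z -> (V || X)): α-rule — add Z, !(V || X).
        !(V || X): α-rule — add !V, !X.
        (X -> V): β-rule — branch into !X  //  V.
          branch 2.1.1 (add !X):
            ○ open, literals {V=F, W=F, X=F, Y=F, Z=T}.
          branch 2.1.2 (add V):
            × closes — contains both V and !V.
      branch 2.2 (add !!X, (Z -> (V || X))):
        × closes — contains both X and !X.
10 branches closed, 5 open.
Each open branch fixes some atoms; the unmentioned ones are free. Counting distinct full assignments: branch {X=F, Y=T, Z=F} (W, V) contributes 4 new; branch {V=T, X=F, Y=T} (Z, W) contributes 2 new; branch {W=T, X=F, Z=F} (Y, V) contributes 2 new; branch {V=T, W=T, X=F} (Y, Z) contributes 1 new; branch {V=F, W=F, X=F, Y=F, Z=T} (none free) contributes 1 new. Total: 10.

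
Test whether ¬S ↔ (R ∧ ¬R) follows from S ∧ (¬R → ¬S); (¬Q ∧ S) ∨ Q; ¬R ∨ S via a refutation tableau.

Initial set: {(S ∧ (¬R → ¬S)); ((¬Q ∧ S) ∨ Q); (¬R ∨ S); ¬(¬S ↔ (R ∧ ¬R))}.
(S ∧ (¬R → ¬S)): α-rule — add S, (¬R → ¬S).
((¬Q ∧ S) ∨ Q): β-rule — branch into (¬Q ∧ S)  //  Q.
  branch 1 (add (¬Q ∧ S)):
    (¬Q ∧ S): α-rule — add ¬Q, S.
    (¬R ∨ S): β-rule — branch into ¬R  //  S.
      branch 1.1 (add ¬R):
        ¬(¬S ↔ (R ∧ ¬R)): β-rule — branch into ¬S, ¬(R ∧ ¬R)  //  ¬¬S, (R ∧ ¬R).
          branch 1.1.1 (add ¬S, ¬(R ∧ ¬R)):
            × closes — contains both S and ¬S.
          branch 1.1.2 (add ¬¬S, (R ∧ ¬R)):
            (R ∧ ¬R): α-rule — add R, ¬R.
            × closes — contains both R and ¬R.
      branch 1.2 (add S):
        ¬(¬S ↔ (R ∧ ¬R)): β-rule — branch into ¬S, ¬(R ∧ ¬R)  //  ¬¬S, (R ∧ ¬R).
          branch 1.2.1 (add ¬S, ¬(R ∧ ¬R)):
            × closes — contains both S and ¬S.
          branch 1.2.2 (add ¬¬S, (R ∧ ¬R)):
            (R ∧ ¬R): α-rule — add R, ¬R.
            × closes — contains both R and ¬R.
  branch 2 (add Q):
    (¬R ∨ S): β-rule — branch into ¬R  //  S.
      branch 2.1 (add ¬R):
        ¬(¬S ↔ (R ∧ ¬R)): β-rule — branch into ¬S, ¬(R ∧ ¬R)  //  ¬¬S, (R ∧ ¬R).
          branch 2.1.1 (add ¬S, ¬(R ∧ ¬R)):
            × closes — contains both S and ¬S.
          branch 2.1.2 (add ¬¬S, (R ∧ ¬R)):
            (R ∧ ¬R): α-rule — add R, ¬R.
            × closes — contains both R and ¬R.
      branch 2.2 (add S):
        ¬(¬S ↔ (R ∧ ¬R)): β-rule — branch into ¬S, ¬(R ∧ ¬R)  //  ¬¬S, (R ∧ ¬R).
          branch 2.2.1 (add ¬S, ¬(R ∧ ¬R)):
            × closes — contains both S and ¬S.
          branch 2.2.2 (add ¬¬S, (R ∧ ¬R)):
            (R ∧ ¬R): α-rule — add R, ¬R.
            × closes — contains both R and ¬R.
All 8 branches close.
Every branch closed, so the premises entail the conclusion.

Yes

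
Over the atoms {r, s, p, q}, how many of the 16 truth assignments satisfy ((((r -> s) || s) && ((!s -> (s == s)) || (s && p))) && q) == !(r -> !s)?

10

Initial set: {T (((((r -> s) || s) && ((!s -> (s == s)) || (s && p))) && q) == !(r -> !s))}.
T (((((r -> s) || s) && ((!s -> (s == s)) || (s && p))) && q) == !(r -> !s)): β-rule — branch into T ((((r -> s) || s) && ((!s -> (s == s)) || (s && p))) && q), T !(r -> !s)  //  F ((((r -> s) || s) && ((!s -> (s == s)) || (s && p))) && q), F !(r -> !s).
  branch 1 (add T ((((r -> s) || s) && ((!s -> (s == s)) || (s && p))) && q), T !(r -> !s)):
    T ((((r -> s) || s) && ((!s -> (s == s)) || (s && p))) && q): α-rule — add T (((r -> s) || s) && ((!s -> (s == s)) || (s && p))), T q.
    T !(r -> !s): α-rule — add T r, F !s.
    T (((r -> s) || s) && ((!s -> (s == s)) || (s && p))): α-rule — add T ((r -> s) || s), T ((!s -> (s == s)) || (s && p)).
    T ((r -> s) || s): β-rule — branch into T (r -> s)  //  T s.
      branch 1.1 (add T (r -> s)):
        T ((!s -> (s == s)) || (s && p)): β-rule — branch into T (!s -> (s == s))  //  T (s && p).
          branch 1.1.1 (add T (!s -> (s == s))):
            T (r -> s): β-rule — branch into F r  //  T s.
              branch 1.1.1.1 (add F r):
                × closes — contains both r and !r.
              branch 1.1.1.2 (add T s):
                T (!s -> (s == s)): β-rule — branch into F !s  //  T (s == s).
                  branch 1.1.1.2.1 (add F !s):
                    ○ open, literals {q=1, r=1, s=1}.
                  branch 1.1.1.2.2 (add T (s == s)):
                    T (s == s): β-rule — branch into T s, T s  //  F s, F s.
                      branch 1.1.1.2.2.1 (add T s, T s):
                        ○ open, literals {q=1, r=1, s=1}.
                      branch 1.1.1.2.2.2 (add F s, F s):
                        × closes — contains both s and !s.
          branch 1.1.2 (add T (s && p)):
            T (s && p): α-rule — add T s, T p.
            T (r -> s): β-rule — branch into F r  //  T s.
              branch 1.1.2.1 (add F r):
                × closes — contains both r and !r.
              branch 1.1.2.2 (add T s):
                ○ open, literals {p=1, q=1, r=1, s=1}.
      branch 1.2 (add T s):
        T ((!s -> (s == s)) || (s && p)): β-rule — branch into T (!s -> (s == s))  //  T (s && p).
          branch 1.2.1 (add T (!s -> (s == s))):
            T (!s -> (s == s)): β-rule — branch into F !s  //  T (s == s).
              branch 1.2.1.1 (add F !s):
                ○ open, literals {q=1, r=1, s=1}.
              branch 1.2.1.2 (add T (s == s)):
                T (s == s): β-rule — branch into T s, T s  //  F s, F s.
                  branch 1.2.1.2.1 (add T s, T s):
                    ○ open, literals {q=1, r=1, s=1}.
                  branch 1.2.1.2.2 (add F s, F s):
                    × closes — contains both s and !s.
          branch 1.2.2 (add T (s && p)):
            T (s && p): α-rule — add T s, T p.
            ○ open, literals {p=1, q=1, r=1, s=1}.
  branch 2 (add F ((((r -> s) || s) && ((!s -> (s == s)) || (s && p))) && q), F !(r -> !s)):
    F ((((r -> s) || s) && ((!s -> (s == s)) || (s && p))) && q): β-rule — branch into F (((r -> s) || s) && ((!s -> (s == s)) || (s && p)))  //  F q.
      branch 2.1 (add F (((r -> s) || s) && ((!s -> (s == s)) || (s && p)))):
        F !(r -> !s): β-rule — branch into F r  //  T !s.
          branch 2.1.1 (add F r):
            F (((r -> s) || s) && ((!s -> (s == s)) || (s && p))): β-rule — branch into F ((r -> s) || s)  //  F ((!s -> (s == s)) || (s && p)).
              branch 2.1.1.1 (add F ((r -> s) || s)):
                F ((r -> s) || s): α-rule — add F (r -> s), F s.
                F (r -> s): α-rule — add T r, F s.
                × closes — contains both r and !r.
              branch 2.1.1.2 (add F ((!s -> (s == s)) || (s && p))):
                F ((!s -> (s == s)) || (s && p)): α-rule — add F (!s -> (s == s)), F (s && p).
                F (!s -> (s == s)): α-rule — add T !s, F (s == s).
                F (s && p): β-rule — branch into F s  //  F p.
                  branch 2.1.1.2.1 (add F s):
                    F (s == s): β-rule — branch into T s, F s  //  F s, T s.
                      branch 2.1.1.2.1.1 (add T s, F s):
                        × closes — contains both s and !s.
                      branch 2.1.1.2.1.2 (add F s, T s):
                        × closes — contains both s and !s.
                  branch 2.1.1.2.2 (add F p):
                    F (s == s): β-rule — branch into T s, F s  //  F s, T s.
                      branch 2.1.1.2.2.1 (add T s, F s):
                        × closes — contains both s and !s.
                      branch 2.1.1.2.2.2 (add F s, T s):
                        × closes — contains both s and !s.
          branch 2.1.2 (add T !s):
            F (((r -> s) || s) && ((!s -> (s == s)) || (s && p))): β-rule — branch into F ((r -> s) || s)  //  F ((!s -> (s == s)) || (s && p)).
              branch 2.1.2.1 (add F ((r -> s) || s)):
                F ((r -> s) || s): α-rule — add F (r -> s), F s.
                F (r -> s): α-rule — add T r, F s.
                ○ open, literals {r=1, s=0}.
              branch 2.1.2.2 (add F ((!s -> (s == s)) || (s && p))):
                F ((!s -> (s == s)) || (s && p)): α-rule — add F (!s -> (s == s)), F (s && p).
                F (!s -> (s == s)): α-rule — add T !s, F (s == s).
                F (s && p): β-rule — branch into F s  //  F p.
                  branch 2.1.2.2.1 (add F s):
                    F (s == s): β-rule — branch into T s, F s  //  F s, T s.
                      branch 2.1.2.2.1.1 (add T s, F s):
                        × closes — contains both s and !s.
                      branch 2.1.2.2.1.2 (add F s, T s):
                        × closes — contains both s and !s.
                  branch 2.1.2.2.2 (add F p):
                    F (s == s): β-rule — branch into T s, F s  //  F s, T s.
                      branch 2.1.2.2.2.1 (add T s, F s):
                        × closes — contains both s and !s.
                      branch 2.1.2.2.2.2 (add F s, T s):
                        × closes — contains both s and !s.
      branch 2.2 (add F q):
        F !(r -> !s): β-rule — branch into F r  //  T !s.
          branch 2.2.1 (add F r):
            ○ open, literals {q=0, r=0}.
          branch 2.2.2 (add T !s):
            ○ open, literals {q=0, s=0}.
13 branches closed, 9 open.
Each open branch fixes some atoms; the unmentioned ones are free. Counting distinct full assignments: branch {q=1, r=1, s=1} (p) contributes 2 new; branch {q=1, r=1, s=1} (p) contributes 0 new; branch {p=1, q=1, r=1, s=1} (none free) contributes 0 new; branch {q=1, r=1, s=1} (p) contributes 0 new; branch {q=1, r=1, s=1} (p) contributes 0 new; branch {p=1, q=1, r=1, s=1} (none free) contributes 0 new; branch {r=1, s=0} (p, q) contributes 4 new; branch {q=0, r=0} (s, p) contributes 4 new; branch {q=0, s=0} (r, p) contributes 0 new. Total: 10.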